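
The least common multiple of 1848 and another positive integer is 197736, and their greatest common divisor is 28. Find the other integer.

gcd × lcm = product of the two integers, so the other integer is (28 × 197736) / 1848 = 2996.

2996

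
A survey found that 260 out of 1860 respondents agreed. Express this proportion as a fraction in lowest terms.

260 = 2^2 × 5 × 13
1860 = 2^2 × 3 × 5 × 31
gcd(260, 1860) = 2^2 × 5 = 20.
Divide numerator and denominator by 20: 260/1860 = 13/93.

13/93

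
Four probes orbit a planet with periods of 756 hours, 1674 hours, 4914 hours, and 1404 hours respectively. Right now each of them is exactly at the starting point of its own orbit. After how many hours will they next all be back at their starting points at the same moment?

304668 hours

We need the least common multiple of the intervals.
756 = 2^2 × 3^3 × 7
1674 = 2 × 3^3 × 31
4914 = 2 × 3^3 × 7 × 13
1404 = 2^2 × 3^3 × 13
LCM(756, 1674, 4914, 1404) = 2^2 × 3^3 × 7 × 13 × 31 = 304668.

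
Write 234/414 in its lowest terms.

234 = 2 × 3^2 × 13
414 = 2 × 3^2 × 23
gcd(234, 414) = 2 × 3^2 = 18.
Divide numerator and denominator by 18: 234/414 = 13/23.

13/23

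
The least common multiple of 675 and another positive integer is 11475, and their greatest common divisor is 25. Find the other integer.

425

gcd × lcm = product of the two integers, so the other integer is (25 × 11475) / 675 = 425.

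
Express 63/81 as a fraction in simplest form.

63 = 3^2 × 7
81 = 3^4
gcd(63, 81) = 3^2 = 9.
Divide numerator and denominator by 9: 63/81 = 7/9.

7/9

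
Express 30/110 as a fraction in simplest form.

3/11

30 = 2 × 3 × 5
110 = 2 × 5 × 11
gcd(30, 110) = 2 × 5 = 10.
Divide numerator and denominator by 10: 30/110 = 3/11.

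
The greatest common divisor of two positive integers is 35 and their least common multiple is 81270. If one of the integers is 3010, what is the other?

945

For two integers, gcd × lcm = product, so the other is (35 × 81270) / 3010 = 2844450 / 3010 = 945.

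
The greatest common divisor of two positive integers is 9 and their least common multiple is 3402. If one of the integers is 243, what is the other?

126

For two integers, gcd × lcm = product, so the other is (9 × 3402) / 243 = 30618 / 243 = 126.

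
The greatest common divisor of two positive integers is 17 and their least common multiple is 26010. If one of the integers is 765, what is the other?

For two integers, gcd × lcm = product, so the other is (17 × 26010) / 765 = 442170 / 765 = 578.

578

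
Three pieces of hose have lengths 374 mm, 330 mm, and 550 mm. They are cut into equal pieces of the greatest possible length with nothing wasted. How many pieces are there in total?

Piece length = gcd(374, 330, 550).
374 = 2 × 11 × 17
330 = 2 × 3 × 5 × 11
550 = 2 × 5^2 × 11
gcd(374, 330, 550) = 2 × 11 = 22.
Total pieces = 374/22 + 330/22 + 550/22 = 17 + 15 + 25 = 57.

57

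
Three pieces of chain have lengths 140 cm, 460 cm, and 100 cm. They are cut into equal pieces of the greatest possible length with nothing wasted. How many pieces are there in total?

35

Piece length = gcd(140, 460, 100).
140 = 2^2 × 5 × 7
460 = 2^2 × 5 × 23
100 = 2^2 × 5^2
gcd(140, 460, 100) = 2^2 × 5 = 20.
Total pieces = 140/20 + 460/20 + 100/20 = 7 + 23 + 5 = 35.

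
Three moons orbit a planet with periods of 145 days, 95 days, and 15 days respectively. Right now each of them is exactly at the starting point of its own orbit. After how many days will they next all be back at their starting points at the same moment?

They coincide at every common multiple of the periods; the first is the LCM.
145 = 5 × 29
95 = 5 × 19
15 = 3 × 5
LCM(145, 95, 15) = 3 × 5 × 19 × 29 = 8265.

8265 days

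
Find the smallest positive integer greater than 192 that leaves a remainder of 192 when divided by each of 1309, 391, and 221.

N − 192 must be a common multiple of 1309, 391, and 221.
1309 = 7 × 11 × 17
391 = 17 × 23
221 = 13 × 17
LCM(1309, 391, 221) = 7 × 11 × 13 × 17 × 23 = 391391.
Smallest N > 192 is LCM + 192 = 391391 + 192 = 391583.

391583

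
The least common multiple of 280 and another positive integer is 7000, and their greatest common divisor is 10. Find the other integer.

250

gcd × lcm = product of the two integers, so the other integer is (10 × 7000) / 280 = 250.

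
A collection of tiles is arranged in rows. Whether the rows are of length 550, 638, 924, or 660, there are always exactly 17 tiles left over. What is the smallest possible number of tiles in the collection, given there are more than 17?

N − 17 must be a common multiple of 550, 638, 924, and 660.
550 = 2 × 5^2 × 11
638 = 2 × 11 × 29
924 = 2^2 × 3 × 7 × 11
660 = 2^2 × 3 × 5 × 11
LCM(550, 638, 924, 660) = 2^2 × 3 × 5^2 × 7 × 11 × 29 = 669900.
Smallest N > 17 is LCM + 17 = 669900 + 17 = 669917.

669917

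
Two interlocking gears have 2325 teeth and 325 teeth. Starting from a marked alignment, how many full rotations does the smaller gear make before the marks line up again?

All finish a whole number of cycles simultaneously at t = LCM of the periods.
2325 = 3 × 5^2 × 31
325 = 5^2 × 13
LCM(2325, 325) = 3 × 5^2 × 13 × 31 = 30225.
Rotations for period 325: 30225 / 325 = 93.

93 rotations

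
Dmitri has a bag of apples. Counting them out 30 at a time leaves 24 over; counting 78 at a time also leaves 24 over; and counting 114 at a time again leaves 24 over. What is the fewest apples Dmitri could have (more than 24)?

N − 24 must be a common multiple of 30, 78, and 114.
30 = 2 × 3 × 5
78 = 2 × 3 × 13
114 = 2 × 3 × 19
LCM(30, 78, 114) = 2 × 3 × 5 × 13 × 19 = 7410.
Smallest N > 24 is LCM + 24 = 7410 + 24 = 7434.

7434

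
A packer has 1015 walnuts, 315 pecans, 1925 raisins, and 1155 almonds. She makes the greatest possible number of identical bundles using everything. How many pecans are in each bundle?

9

Number of bundles = gcd(1015, 315, 1925, 1155).
1015 = 5 × 7 × 29
315 = 3^2 × 5 × 7
1925 = 5^2 × 7 × 11
1155 = 3 × 5 × 7 × 11
gcd(1015, 315, 1925, 1155) = 5 × 7 = 35.
pecans per bundle = 315 / 35 = 9.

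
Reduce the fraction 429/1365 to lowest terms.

429 = 3 × 11 × 13
1365 = 3 × 5 × 7 × 13
gcd(429, 1365) = 3 × 13 = 39.
Divide numerator and denominator by 39: 429/1365 = 11/35.

11/35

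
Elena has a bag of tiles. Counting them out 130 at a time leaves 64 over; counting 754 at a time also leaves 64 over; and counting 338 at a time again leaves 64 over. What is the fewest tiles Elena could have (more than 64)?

49074

N − 64 must be a common multiple of 130, 754, and 338.
130 = 2 × 5 × 13
754 = 2 × 13 × 29
338 = 2 × 13^2
LCM(130, 754, 338) = 2 × 5 × 13^2 × 29 = 49010.
Smallest N > 64 is LCM + 64 = 49010 + 64 = 49074.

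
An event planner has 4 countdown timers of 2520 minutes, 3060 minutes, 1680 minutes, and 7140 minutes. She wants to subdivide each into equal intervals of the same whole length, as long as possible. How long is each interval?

60 minutes

The interval must divide each timer length; the longest such is the gcd.
2520 = 2^3 × 3^2 × 5 × 7
3060 = 2^2 × 3^2 × 5 × 17
1680 = 2^4 × 3 × 5 × 7
7140 = 2^2 × 3 × 5 × 7 × 17
gcd(2520, 3060, 1680, 7140) = 2^2 × 3 × 5 = 60.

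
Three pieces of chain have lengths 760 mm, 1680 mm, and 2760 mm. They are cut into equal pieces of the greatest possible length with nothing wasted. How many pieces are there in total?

130

Piece length = gcd(760, 1680, 2760).
760 = 2^3 × 5 × 19
1680 = 2^4 × 3 × 5 × 7
2760 = 2^3 × 3 × 5 × 23
gcd(760, 1680, 2760) = 2^3 × 5 = 40.
Total pieces = 760/40 + 1680/40 + 2760/40 = 19 + 42 + 69 = 130.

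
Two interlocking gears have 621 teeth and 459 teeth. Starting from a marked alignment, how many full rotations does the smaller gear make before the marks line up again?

The first common completion time is the LCM of the periods.
621 = 3^3 × 23
459 = 3^3 × 17
LCM(621, 459) = 3^3 × 17 × 23 = 10557.
Rotations for period 459: 10557 / 459 = 23.

23 rotations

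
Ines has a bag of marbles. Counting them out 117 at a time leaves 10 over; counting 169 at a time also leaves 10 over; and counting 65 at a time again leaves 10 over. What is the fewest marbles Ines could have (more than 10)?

7615

N − 10 must be a common multiple of 117, 169, and 65.
117 = 3^2 × 13
169 = 13^2
65 = 5 × 13
LCM(117, 169, 65) = 3^2 × 5 × 13^2 = 7605.
Smallest N > 10 is LCM + 10 = 7605 + 10 = 7615.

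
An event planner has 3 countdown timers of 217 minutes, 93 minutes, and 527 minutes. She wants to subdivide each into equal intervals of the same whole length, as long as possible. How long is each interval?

The interval must divide each timer length; the longest such is the gcd.
217 = 7 × 31
93 = 3 × 31
527 = 17 × 31
gcd(217, 93, 527) = 31.

31 minutes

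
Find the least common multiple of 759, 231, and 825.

132825

759 = 3 × 11 × 23
231 = 3 × 7 × 11
825 = 3 × 5^2 × 11
LCM(759, 231, 825) = 3 × 5^2 × 7 × 11 × 23 = 132825.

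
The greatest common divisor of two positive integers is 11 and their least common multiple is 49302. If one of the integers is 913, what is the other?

For two integers, gcd × lcm = product, so the other is (11 × 49302) / 913 = 542322 / 913 = 594.

594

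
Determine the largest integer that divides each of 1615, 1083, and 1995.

1615 = 5 × 17 × 19
1083 = 3 × 19^2
1995 = 3 × 5 × 7 × 19
gcd(1615, 1083, 1995) = 19.

19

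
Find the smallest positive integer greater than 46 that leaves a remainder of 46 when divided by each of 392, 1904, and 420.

199966

N − 46 must be a common multiple of 392, 1904, and 420.
392 = 2^3 × 7^2
1904 = 2^4 × 7 × 17
420 = 2^2 × 3 × 5 × 7
LCM(392, 1904, 420) = 2^4 × 3 × 5 × 7^2 × 17 = 199920.
Smallest N > 46 is LCM + 46 = 199920 + 46 = 199966.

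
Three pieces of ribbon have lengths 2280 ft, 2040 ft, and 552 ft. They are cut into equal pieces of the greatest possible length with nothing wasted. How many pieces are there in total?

Piece length = gcd(2280, 2040, 552).
2280 = 2^3 × 3 × 5 × 19
2040 = 2^3 × 3 × 5 × 17
552 = 2^3 × 3 × 23
gcd(2280, 2040, 552) = 2^3 × 3 = 24.
Total pieces = 2280/24 + 2040/24 + 552/24 = 95 + 85 + 23 = 203.

203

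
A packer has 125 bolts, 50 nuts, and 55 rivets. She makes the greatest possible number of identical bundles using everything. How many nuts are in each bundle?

Number of bundles = gcd(125, 50, 55).
125 = 5^3
50 = 2 × 5^2
55 = 5 × 11
gcd(125, 50, 55) = 5.
nuts per bundle = 50 / 5 = 10.

10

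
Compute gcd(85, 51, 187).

85 = 5 × 17
51 = 3 × 17
187 = 11 × 17
gcd(85, 51, 187) = 17.

17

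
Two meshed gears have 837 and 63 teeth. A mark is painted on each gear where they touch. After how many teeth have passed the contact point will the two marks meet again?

5859 teeth

The first simultaneous occurrence is after LCM of the individual periods.
837 = 3^3 × 31
63 = 3^2 × 7
LCM(837, 63) = 3^3 × 7 × 31 = 5859.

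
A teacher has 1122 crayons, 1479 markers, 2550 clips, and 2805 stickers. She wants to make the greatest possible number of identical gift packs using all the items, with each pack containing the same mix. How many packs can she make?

The pack count must divide each quantity, so the greatest is gcd(1122, 1479, 2550, 2805).
1122 = 2 × 3 × 11 × 17
1479 = 3 × 17 × 29
2550 = 2 × 3 × 5^2 × 17
2805 = 3 × 5 × 11 × 17
gcd(1122, 1479, 2550, 2805) = 3 × 17 = 51.

51 packs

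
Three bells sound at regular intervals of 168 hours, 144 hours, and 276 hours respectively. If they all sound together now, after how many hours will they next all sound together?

23184 hours

We need the least common multiple of the intervals.
168 = 2^3 × 3 × 7
144 = 2^4 × 3^2
276 = 2^2 × 3 × 23
LCM(168, 144, 276) = 2^4 × 3^2 × 7 × 23 = 23184.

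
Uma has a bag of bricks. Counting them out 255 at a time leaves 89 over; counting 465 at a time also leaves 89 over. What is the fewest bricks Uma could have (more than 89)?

7994

N − 89 must be a common multiple of 255 and 465.
255 = 3 × 5 × 17
465 = 3 × 5 × 31
LCM(255, 465) = 3 × 5 × 17 × 31 = 7905.
Smallest N > 89 is LCM + 89 = 7905 + 89 = 7994.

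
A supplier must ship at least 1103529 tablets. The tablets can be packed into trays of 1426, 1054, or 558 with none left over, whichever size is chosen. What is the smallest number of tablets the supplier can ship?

The number of tablets must be a common multiple of 1426, 1054, and 558, so a multiple of their LCM.
1426 = 2 × 23 × 31
1054 = 2 × 17 × 31
558 = 2 × 3^2 × 31
LCM(1426, 1054, 558) = 2 × 3^2 × 17 × 23 × 31 = 218178.
Smallest multiple of 218178 that is ≥ 1103529: ⌈1103529/218178⌉ × 218178 = 6 × 218178 = 1309068.

1309068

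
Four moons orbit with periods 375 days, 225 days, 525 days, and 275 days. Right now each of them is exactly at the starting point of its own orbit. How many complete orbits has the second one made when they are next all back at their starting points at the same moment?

385 orbits

All finish a whole number of cycles simultaneously at t = LCM of the periods.
375 = 3 × 5^3
225 = 3^2 × 5^2
525 = 3 × 5^2 × 7
275 = 5^2 × 11
LCM(375, 225, 525, 275) = 3^2 × 5^3 × 7 × 11 = 86625.
Orbits for period 225: 86625 / 225 = 385.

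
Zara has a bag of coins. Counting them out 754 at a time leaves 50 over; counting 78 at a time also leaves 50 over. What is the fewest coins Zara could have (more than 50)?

2312

N − 50 must be a common multiple of 754 and 78.
754 = 2 × 13 × 29
78 = 2 × 3 × 13
LCM(754, 78) = 2 × 3 × 13 × 29 = 2262.
Smallest N > 50 is LCM + 50 = 2262 + 50 = 2312.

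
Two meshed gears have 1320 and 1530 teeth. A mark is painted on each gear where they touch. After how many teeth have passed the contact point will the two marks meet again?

The first simultaneous occurrence is after LCM of the individual periods.
1320 = 2^3 × 3 × 5 × 11
1530 = 2 × 3^2 × 5 × 17
LCM(1320, 1530) = 2^3 × 3^2 × 5 × 11 × 17 = 67320.

67320 teeth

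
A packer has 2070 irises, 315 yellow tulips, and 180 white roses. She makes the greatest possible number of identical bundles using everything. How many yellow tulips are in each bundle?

Number of bundles = gcd(2070, 315, 180).
2070 = 2 × 3^2 × 5 × 23
315 = 3^2 × 5 × 7
180 = 2^2 × 3^2 × 5
gcd(2070, 315, 180) = 3^2 × 5 = 45.
yellow tulips per bundle = 315 / 45 = 7.

7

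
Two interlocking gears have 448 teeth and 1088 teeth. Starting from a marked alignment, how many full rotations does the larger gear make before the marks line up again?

7 rotations

All finish a whole number of cycles simultaneously at t = LCM of the periods.
448 = 2^6 × 7
1088 = 2^6 × 17
LCM(448, 1088) = 2^6 × 7 × 17 = 7616.
Rotations for period 1088: 7616 / 1088 = 7.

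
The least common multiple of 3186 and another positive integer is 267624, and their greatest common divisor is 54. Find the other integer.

gcd × lcm = product of the two integers, so the other integer is (54 × 267624) / 3186 = 4536.

4536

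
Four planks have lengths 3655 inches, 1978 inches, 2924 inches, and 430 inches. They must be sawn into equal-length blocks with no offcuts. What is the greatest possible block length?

43 inches

The block length must divide every plank, so the greatest is gcd(3655, 1978, 2924, 430).
3655 = 5 × 17 × 43
1978 = 2 × 23 × 43
2924 = 2^2 × 17 × 43
430 = 2 × 5 × 43
gcd(3655, 1978, 2924, 430) = 43.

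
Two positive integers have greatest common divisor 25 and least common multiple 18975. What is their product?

For any two positive integers, gcd × lcm = product = 25 × 18975 = 474375.

474375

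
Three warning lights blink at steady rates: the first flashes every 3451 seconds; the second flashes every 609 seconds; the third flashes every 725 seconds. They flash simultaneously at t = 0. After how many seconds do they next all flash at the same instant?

258825 seconds

They coincide at every common multiple of the periods; the first is the LCM.
3451 = 7 × 17 × 29
609 = 3 × 7 × 29
725 = 5^2 × 29
LCM(3451, 609, 725) = 3 × 5^2 × 7 × 17 × 29 = 258825.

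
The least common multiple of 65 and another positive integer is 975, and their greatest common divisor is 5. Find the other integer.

75

gcd × lcm = product of the two integers, so the other integer is (5 × 975) / 65 = 75.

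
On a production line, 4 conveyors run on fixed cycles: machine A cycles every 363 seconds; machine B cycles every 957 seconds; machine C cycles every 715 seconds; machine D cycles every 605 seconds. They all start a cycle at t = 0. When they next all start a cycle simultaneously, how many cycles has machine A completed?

1885 cycles

The first common completion time is the LCM of the periods.
363 = 3 × 11^2
957 = 3 × 11 × 29
715 = 5 × 11 × 13
605 = 5 × 11^2
LCM(363, 957, 715, 605) = 3 × 5 × 11^2 × 13 × 29 = 684255.
Cycles for period 363: 684255 / 363 = 1885.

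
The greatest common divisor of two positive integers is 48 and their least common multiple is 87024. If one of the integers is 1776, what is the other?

For two integers, gcd × lcm = product, so the other is (48 × 87024) / 1776 = 4177152 / 1776 = 2352.

2352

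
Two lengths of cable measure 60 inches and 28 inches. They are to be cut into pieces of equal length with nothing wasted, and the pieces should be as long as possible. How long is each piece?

Each piece length must divide every original length, so the longest possible is gcd(60, 28).
60 = 2^2 × 3 × 5
28 = 2^2 × 7
gcd(60, 28) = 2^2 = 4.

4 inches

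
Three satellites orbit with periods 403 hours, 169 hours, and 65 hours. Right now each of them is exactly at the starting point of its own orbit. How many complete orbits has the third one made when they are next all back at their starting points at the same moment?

403 orbits

All finish a whole number of cycles simultaneously at t = LCM of the periods.
403 = 13 × 31
169 = 13^2
65 = 5 × 13
LCM(403, 169, 65) = 5 × 13^2 × 31 = 26195.
Orbits for period 65: 26195 / 65 = 403.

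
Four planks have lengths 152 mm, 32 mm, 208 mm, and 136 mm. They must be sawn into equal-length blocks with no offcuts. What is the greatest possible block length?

8 mm

This is the greatest common divisor of 152, 32, 208, and 136.
152 = 2^3 × 19
32 = 2^5
208 = 2^4 × 13
136 = 2^3 × 17
gcd(152, 32, 208, 136) = 2^3 = 8.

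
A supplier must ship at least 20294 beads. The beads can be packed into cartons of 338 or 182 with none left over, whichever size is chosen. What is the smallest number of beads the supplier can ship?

21294

The number of beads must be a common multiple of 338 and 182, so a multiple of their LCM.
338 = 2 × 13^2
182 = 2 × 7 × 13
LCM(338, 182) = 2 × 7 × 13^2 = 2366.
Smallest multiple of 2366 that is ≥ 20294: ⌈20294/2366⌉ × 2366 = 9 × 2366 = 21294.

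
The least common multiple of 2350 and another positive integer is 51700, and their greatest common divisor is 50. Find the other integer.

gcd × lcm = product of the two integers, so the other integer is (50 × 51700) / 2350 = 1100.

1100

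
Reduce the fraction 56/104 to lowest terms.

56 = 2^3 × 7
104 = 2^3 × 13
gcd(56, 104) = 2^3 = 8.
Divide numerator and denominator by 8: 56/104 = 7/13.

7/13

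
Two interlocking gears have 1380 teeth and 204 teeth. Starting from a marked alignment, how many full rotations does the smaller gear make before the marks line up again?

The first common completion time is the LCM of the periods.
1380 = 2^2 × 3 × 5 × 23
204 = 2^2 × 3 × 17
LCM(1380, 204) = 2^2 × 3 × 5 × 17 × 23 = 23460.
Rotations for period 204: 23460 / 204 = 115.

115 rotations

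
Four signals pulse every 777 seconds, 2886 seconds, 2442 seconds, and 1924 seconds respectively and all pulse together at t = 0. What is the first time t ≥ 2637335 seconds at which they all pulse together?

Joint pulses occur at multiples of LCM(777, 2886, 2442, 1924).
777 = 3 × 7 × 37
2886 = 2 × 3 × 13 × 37
2442 = 2 × 3 × 11 × 37
1924 = 2^2 × 13 × 37
LCM(777, 2886, 2442, 1924) = 2^2 × 3 × 7 × 11 × 13 × 37 = 444444.
Smallest multiple of 444444 that is ≥ 2637335: ⌈2637335/444444⌉ × 444444 = 6 × 444444 = 2666664.

2666664 seconds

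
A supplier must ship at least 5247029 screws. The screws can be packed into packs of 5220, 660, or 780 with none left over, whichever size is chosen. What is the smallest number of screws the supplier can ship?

The number of screws must be a common multiple of 5220, 660, and 780, so a multiple of their LCM.
5220 = 2^2 × 3^2 × 5 × 29
660 = 2^2 × 3 × 5 × 11
780 = 2^2 × 3 × 5 × 13
LCM(5220, 660, 780) = 2^2 × 3^2 × 5 × 11 × 13 × 29 = 746460.
Smallest multiple of 746460 that is ≥ 5247029: ⌈5247029/746460⌉ × 746460 = 8 × 746460 = 5971680.

5971680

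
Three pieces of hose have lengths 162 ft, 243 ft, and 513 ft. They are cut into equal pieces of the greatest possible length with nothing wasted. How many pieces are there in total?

Piece length = gcd(162, 243, 513).
162 = 2 × 3^4
243 = 3^5
513 = 3^3 × 19
gcd(162, 243, 513) = 3^3 = 27.
Total pieces = 162/27 + 243/27 + 513/27 = 6 + 9 + 19 = 34.

34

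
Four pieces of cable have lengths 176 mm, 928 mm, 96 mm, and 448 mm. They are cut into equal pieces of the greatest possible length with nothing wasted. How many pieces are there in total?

Piece length = gcd(176, 928, 96, 448).
176 = 2^4 × 11
928 = 2^5 × 29
96 = 2^5 × 3
448 = 2^6 × 7
gcd(176, 928, 96, 448) = 2^4 = 16.
Total pieces = 176/16 + 928/16 + 96/16 + 448/16 = 11 + 58 + 6 + 28 = 103.

103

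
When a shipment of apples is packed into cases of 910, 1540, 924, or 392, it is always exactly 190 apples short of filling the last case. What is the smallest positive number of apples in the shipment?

Being 190 short of a full case of size k means N ≡ −190 (mod k), i.e. N + 190 is a multiple of each size.
910 = 2 × 5 × 7 × 13
1540 = 2^2 × 5 × 7 × 11
924 = 2^2 × 3 × 7 × 11
392 = 2^3 × 7^2
LCM(910, 1540, 924, 392) = 2^3 × 3 × 5 × 7^2 × 11 × 13 = 840840.
Smallest positive N is 840840 − 190 = 840650.

840650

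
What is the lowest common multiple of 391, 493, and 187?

124729

391 = 17 × 23
493 = 17 × 29
187 = 11 × 17
LCM(391, 493, 187) = 11 × 17 × 23 × 29 = 124729.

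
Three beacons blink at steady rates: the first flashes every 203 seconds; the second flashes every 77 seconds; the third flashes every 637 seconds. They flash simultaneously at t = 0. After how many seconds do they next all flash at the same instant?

We need the least common multiple of the intervals.
203 = 7 × 29
77 = 7 × 11
637 = 7^2 × 13
LCM(203, 77, 637) = 7^2 × 11 × 13 × 29 = 203203.

203203 seconds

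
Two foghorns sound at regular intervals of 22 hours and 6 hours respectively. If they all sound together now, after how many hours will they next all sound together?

66 hours

They coincide at every common multiple of the periods; the first is the LCM.
22 = 2 × 11
6 = 2 × 3
LCM(22, 6) = 2 × 3 × 11 = 66.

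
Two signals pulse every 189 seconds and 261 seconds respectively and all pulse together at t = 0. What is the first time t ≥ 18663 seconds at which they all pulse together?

Joint pulses occur at multiples of LCM(189, 261).
189 = 3^3 × 7
261 = 3^2 × 29
LCM(189, 261) = 3^3 × 7 × 29 = 5481.
Smallest multiple of 5481 that is ≥ 18663: ⌈18663/5481⌉ × 5481 = 4 × 5481 = 21924.

21924 seconds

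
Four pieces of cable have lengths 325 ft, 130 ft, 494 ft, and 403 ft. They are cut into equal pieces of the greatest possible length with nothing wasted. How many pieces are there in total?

104

Piece length = gcd(325, 130, 494, 403).
325 = 5^2 × 13
130 = 2 × 5 × 13
494 = 2 × 13 × 19
403 = 13 × 31
gcd(325, 130, 494, 403) = 13.
Total pieces = 325/13 + 130/13 + 494/13 + 403/13 = 25 + 10 + 38 + 31 = 104.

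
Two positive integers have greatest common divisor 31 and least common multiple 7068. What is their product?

219108

For any two positive integers, gcd × lcm = product = 31 × 7068 = 219108.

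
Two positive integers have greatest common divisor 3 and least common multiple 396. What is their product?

1188

For any two positive integers, gcd × lcm = product = 3 × 396 = 1188.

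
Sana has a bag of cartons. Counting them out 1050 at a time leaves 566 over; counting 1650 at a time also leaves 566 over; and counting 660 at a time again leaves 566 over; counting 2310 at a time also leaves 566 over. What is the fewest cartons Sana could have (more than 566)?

23666

N − 566 must be a common multiple of 1050, 1650, 660, and 2310.
1050 = 2 × 3 × 5^2 × 7
1650 = 2 × 3 × 5^2 × 11
660 = 2^2 × 3 × 5 × 11
2310 = 2 × 3 × 5 × 7 × 11
LCM(1050, 1650, 660, 2310) = 2^2 × 3 × 5^2 × 7 × 11 = 23100.
Smallest N > 566 is LCM + 566 = 23100 + 566 = 23666.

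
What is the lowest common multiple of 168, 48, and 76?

6384

168 = 2^3 × 3 × 7
48 = 2^4 × 3
76 = 2^2 × 19
LCM(168, 48, 76) = 2^4 × 3 × 7 × 19 = 6384.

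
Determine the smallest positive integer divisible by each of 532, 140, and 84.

532 = 2^2 × 7 × 19
140 = 2^2 × 5 × 7
84 = 2^2 × 3 × 7
LCM(532, 140, 84) = 2^2 × 3 × 5 × 7 × 19 = 7980.

7980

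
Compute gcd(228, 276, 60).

12

228 = 2^2 × 3 × 19
276 = 2^2 × 3 × 23
60 = 2^2 × 3 × 5
gcd(228, 276, 60) = 2^2 × 3 = 12.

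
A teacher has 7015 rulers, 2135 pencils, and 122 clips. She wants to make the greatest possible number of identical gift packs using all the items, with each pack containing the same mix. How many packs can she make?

The pack count must divide each quantity, so the greatest is gcd(7015, 2135, 122).
7015 = 5 × 23 × 61
2135 = 5 × 7 × 61
122 = 2 × 61
gcd(7015, 2135, 122) = 61.

61 packs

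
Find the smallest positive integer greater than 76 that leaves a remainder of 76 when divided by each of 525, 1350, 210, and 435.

N − 76 must be a common multiple of 525, 1350, 210, and 435.
525 = 3 × 5^2 × 7
1350 = 2 × 3^3 × 5^2
210 = 2 × 3 × 5 × 7
435 = 3 × 5 × 29
LCM(525, 1350, 210, 435) = 2 × 3^3 × 5^2 × 7 × 29 = 274050.
Smallest N > 76 is LCM + 76 = 274050 + 76 = 274126.

274126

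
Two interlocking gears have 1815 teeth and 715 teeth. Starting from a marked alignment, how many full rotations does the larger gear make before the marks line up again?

The first common completion time is the LCM of the periods.
1815 = 3 × 5 × 11^2
715 = 5 × 11 × 13
LCM(1815, 715) = 3 × 5 × 11^2 × 13 = 23595.
Rotations for period 1815: 23595 / 1815 = 13.

13 rotations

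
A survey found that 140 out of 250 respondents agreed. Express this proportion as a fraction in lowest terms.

14/25

140 = 2^2 × 5 × 7
250 = 2 × 5^3
gcd(140, 250) = 2 × 5 = 10.
Divide numerator and denominator by 10: 140/250 = 14/25.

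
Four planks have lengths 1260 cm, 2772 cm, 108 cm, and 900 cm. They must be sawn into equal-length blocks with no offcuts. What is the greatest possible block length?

36 cm

This is the greatest common divisor of 1260, 2772, 108, and 900.
1260 = 2^2 × 3^2 × 5 × 7
2772 = 2^2 × 3^2 × 7 × 11
108 = 2^2 × 3^3
900 = 2^2 × 3^2 × 5^2
gcd(1260, 2772, 108, 900) = 2^2 × 3^2 = 36.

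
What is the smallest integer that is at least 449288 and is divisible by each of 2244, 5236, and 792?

471240

The integer must be a common multiple of 2244, 5236, and 792, so a multiple of their LCM.
2244 = 2^2 × 3 × 11 × 17
5236 = 2^2 × 7 × 11 × 17
792 = 2^3 × 3^2 × 11
LCM(2244, 5236, 792) = 2^3 × 3^2 × 7 × 11 × 17 = 94248.
Smallest multiple of 94248 that is ≥ 449288: ⌈449288/94248⌉ × 94248 = 5 × 94248 = 471240.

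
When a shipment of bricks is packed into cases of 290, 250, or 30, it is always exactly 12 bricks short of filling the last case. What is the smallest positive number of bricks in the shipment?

Being 12 short of a full case of size k means N ≡ −12 (mod k), i.e. N + 12 is a multiple of each size.
290 = 2 × 5 × 29
250 = 2 × 5^3
30 = 2 × 3 × 5
LCM(290, 250, 30) = 2 × 3 × 5^3 × 29 = 21750.
Smallest positive N is 21750 − 12 = 21738.

21738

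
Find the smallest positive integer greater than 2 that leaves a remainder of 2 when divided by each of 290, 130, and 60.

22622

N − 2 must be a common multiple of 290, 130, and 60.
290 = 2 × 5 × 29
130 = 2 × 5 × 13
60 = 2^2 × 3 × 5
LCM(290, 130, 60) = 2^2 × 3 × 5 × 13 × 29 = 22620.
Smallest N > 2 is LCM + 2 = 22620 + 2 = 22622.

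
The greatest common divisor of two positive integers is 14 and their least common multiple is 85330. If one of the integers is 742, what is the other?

For two integers, gcd × lcm = product, so the other is (14 × 85330) / 742 = 1194620 / 742 = 1610.

1610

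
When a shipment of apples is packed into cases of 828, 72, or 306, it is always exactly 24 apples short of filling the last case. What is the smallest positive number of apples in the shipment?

Being 24 short of a full case of size k means N ≡ −24 (mod k), i.e. N + 24 is a multiple of each size.
828 = 2^2 × 3^2 × 23
72 = 2^3 × 3^2
306 = 2 × 3^2 × 17
LCM(828, 72, 306) = 2^3 × 3^2 × 17 × 23 = 28152.
Smallest positive N is 28152 − 24 = 28128.

28128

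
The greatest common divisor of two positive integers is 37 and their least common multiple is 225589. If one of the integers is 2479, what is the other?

For two integers, gcd × lcm = product, so the other is (37 × 225589) / 2479 = 8346793 / 2479 = 3367.

3367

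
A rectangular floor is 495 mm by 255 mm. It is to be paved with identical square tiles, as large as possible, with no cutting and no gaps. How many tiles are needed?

561

Tile side = gcd(495, 255).
495 = 3^2 × 5 × 11
255 = 3 × 5 × 17
gcd(495, 255) = 3 × 5 = 15.
Tiles: (495/15) × (255/15) = 33 × 17 = 561.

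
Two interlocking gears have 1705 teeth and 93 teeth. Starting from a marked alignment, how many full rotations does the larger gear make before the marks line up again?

They are all back at their starting positions together after one LCM of the periods.
1705 = 5 × 11 × 31
93 = 3 × 31
LCM(1705, 93) = 3 × 5 × 11 × 31 = 5115.
Rotations for period 1705: 5115 / 1705 = 3.

3 rotations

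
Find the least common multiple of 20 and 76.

20 = 2^2 × 5
76 = 2^2 × 19
LCM(20, 76) = 2^2 × 5 × 19 = 380.

380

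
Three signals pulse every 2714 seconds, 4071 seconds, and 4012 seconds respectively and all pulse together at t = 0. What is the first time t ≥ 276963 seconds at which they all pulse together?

553656 seconds

Joint pulses occur at multiples of LCM(2714, 4071, 4012).
2714 = 2 × 23 × 59
4071 = 3 × 23 × 59
4012 = 2^2 × 17 × 59
LCM(2714, 4071, 4012) = 2^2 × 3 × 17 × 23 × 59 = 276828.
Smallest multiple of 276828 that is ≥ 276963: ⌈276963/276828⌉ × 276828 = 2 × 276828 = 553656.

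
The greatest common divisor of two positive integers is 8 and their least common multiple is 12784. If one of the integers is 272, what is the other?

376

For two integers, gcd × lcm = product, so the other is (8 × 12784) / 272 = 102272 / 272 = 376.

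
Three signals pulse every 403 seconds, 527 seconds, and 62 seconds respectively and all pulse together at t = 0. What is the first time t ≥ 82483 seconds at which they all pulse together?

95914 seconds

Joint pulses occur at multiples of LCM(403, 527, 62).
403 = 13 × 31
527 = 17 × 31
62 = 2 × 31
LCM(403, 527, 62) = 2 × 13 × 17 × 31 = 13702.
Smallest multiple of 13702 that is ≥ 82483: ⌈82483/13702⌉ × 13702 = 7 × 13702 = 95914.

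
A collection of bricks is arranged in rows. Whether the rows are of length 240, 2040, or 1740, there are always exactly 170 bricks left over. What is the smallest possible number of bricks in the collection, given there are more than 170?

N − 170 must be a common multiple of 240, 2040, and 1740.
240 = 2^4 × 3 × 5
2040 = 2^3 × 3 × 5 × 17
1740 = 2^2 × 3 × 5 × 29
LCM(240, 2040, 1740) = 2^4 × 3 × 5 × 17 × 29 = 118320.
Smallest N > 170 is LCM + 170 = 118320 + 170 = 118490.

118490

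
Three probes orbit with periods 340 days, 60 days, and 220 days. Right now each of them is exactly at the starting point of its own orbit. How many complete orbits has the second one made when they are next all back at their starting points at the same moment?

187 orbits

All finish a whole number of cycles simultaneously at t = LCM of the periods.
340 = 2^2 × 5 × 17
60 = 2^2 × 3 × 5
220 = 2^2 × 5 × 11
LCM(340, 60, 220) = 2^2 × 3 × 5 × 11 × 17 = 11220.
Orbits for period 60: 11220 / 60 = 187.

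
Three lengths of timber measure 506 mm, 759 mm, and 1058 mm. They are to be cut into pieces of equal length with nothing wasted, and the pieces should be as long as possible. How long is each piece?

The greatest length dividing all of 506, 759, and 1058 is their gcd.
506 = 2 × 11 × 23
759 = 3 × 11 × 23
1058 = 2 × 23^2
gcd(506, 759, 1058) = 23.

23 mm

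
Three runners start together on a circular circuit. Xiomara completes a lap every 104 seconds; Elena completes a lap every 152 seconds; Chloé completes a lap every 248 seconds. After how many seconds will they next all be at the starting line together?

They coincide at every common multiple of the periods; the first is the LCM.
104 = 2^3 × 13
152 = 2^3 × 19
248 = 2^3 × 31
LCM(104, 152, 248) = 2^3 × 13 × 19 × 31 = 61256.

61256 seconds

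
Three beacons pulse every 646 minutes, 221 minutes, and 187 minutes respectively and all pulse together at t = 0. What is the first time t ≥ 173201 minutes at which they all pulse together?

184756 minutes

Joint pulses occur at multiples of LCM(646, 221, 187).
646 = 2 × 17 × 19
221 = 13 × 17
187 = 11 × 17
LCM(646, 221, 187) = 2 × 11 × 13 × 17 × 19 = 92378.
Smallest multiple of 92378 that is ≥ 173201: ⌈173201/92378⌉ × 92378 = 2 × 92378 = 184756.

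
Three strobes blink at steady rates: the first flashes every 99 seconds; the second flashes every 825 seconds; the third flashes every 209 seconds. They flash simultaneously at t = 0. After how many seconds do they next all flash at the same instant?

They coincide at every common multiple of the periods; the first is the LCM.
99 = 3^2 × 11
825 = 3 × 5^2 × 11
209 = 11 × 19
LCM(99, 825, 209) = 3^2 × 5^2 × 11 × 19 = 47025.

47025 seconds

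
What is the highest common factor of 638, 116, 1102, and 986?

58

638 = 2 × 11 × 29
116 = 2^2 × 29
1102 = 2 × 19 × 29
986 = 2 × 17 × 29
gcd(638, 116, 1102, 986) = 2 × 29 = 58.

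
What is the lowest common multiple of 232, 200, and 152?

110200

232 = 2^3 × 29
200 = 2^3 × 5^2
152 = 2^3 × 19
LCM(232, 200, 152) = 2^3 × 5^2 × 19 × 29 = 110200.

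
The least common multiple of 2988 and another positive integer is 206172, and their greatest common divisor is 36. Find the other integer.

gcd × lcm = product of the two integers, so the other integer is (36 × 206172) / 2988 = 2484.

2484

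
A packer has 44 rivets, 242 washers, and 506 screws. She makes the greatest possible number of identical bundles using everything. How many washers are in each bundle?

11

Number of bundles = gcd(44, 242, 506).
44 = 2^2 × 11
242 = 2 × 11^2
506 = 2 × 11 × 23
gcd(44, 242, 506) = 2 × 11 = 22.
washers per bundle = 242 / 22 = 11.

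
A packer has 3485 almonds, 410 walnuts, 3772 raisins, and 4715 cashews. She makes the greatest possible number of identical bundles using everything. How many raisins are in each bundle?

Number of bundles = gcd(3485, 410, 3772, 4715).
3485 = 5 × 17 × 41
410 = 2 × 5 × 41
3772 = 2^2 × 23 × 41
4715 = 5 × 23 × 41
gcd(3485, 410, 3772, 4715) = 41.
raisins per bundle = 3772 / 41 = 92.

92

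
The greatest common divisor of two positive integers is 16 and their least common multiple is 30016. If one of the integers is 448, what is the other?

1072

For two integers, gcd × lcm = product, so the other is (16 × 30016) / 448 = 480256 / 448 = 1072.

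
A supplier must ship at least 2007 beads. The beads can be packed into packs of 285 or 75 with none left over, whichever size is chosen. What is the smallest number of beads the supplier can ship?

2850

The number of beads must be a common multiple of 285 and 75, so a multiple of their LCM.
285 = 3 × 5 × 19
75 = 3 × 5^2
LCM(285, 75) = 3 × 5^2 × 19 = 1425.
Smallest multiple of 1425 that is ≥ 2007: ⌈2007/1425⌉ × 1425 = 2 × 1425 = 2850.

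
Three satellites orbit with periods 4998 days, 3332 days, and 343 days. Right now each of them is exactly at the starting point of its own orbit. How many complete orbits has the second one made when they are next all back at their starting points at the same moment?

21 orbits

The first common completion time is the LCM of the periods.
4998 = 2 × 3 × 7^2 × 17
3332 = 2^2 × 7^2 × 17
343 = 7^3
LCM(4998, 3332, 343) = 2^2 × 3 × 7^3 × 17 = 69972.
Orbits for period 3332: 69972 / 3332 = 21.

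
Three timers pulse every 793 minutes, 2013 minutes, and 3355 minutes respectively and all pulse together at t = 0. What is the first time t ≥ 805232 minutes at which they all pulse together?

915915 minutes

Joint pulses occur at multiples of LCM(793, 2013, 3355).
793 = 13 × 61
2013 = 3 × 11 × 61
3355 = 5 × 11 × 61
LCM(793, 2013, 3355) = 3 × 5 × 11 × 13 × 61 = 130845.
Smallest multiple of 130845 that is ≥ 805232: ⌈805232/130845⌉ × 130845 = 7 × 130845 = 915915.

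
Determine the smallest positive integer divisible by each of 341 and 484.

341 = 11 × 31
484 = 2^2 × 11^2
LCM(341, 484) = 2^2 × 11^2 × 31 = 15004.

15004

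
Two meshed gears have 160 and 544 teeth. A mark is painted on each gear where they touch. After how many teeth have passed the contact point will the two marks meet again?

The first simultaneous occurrence is after LCM of the individual periods.
160 = 2^5 × 5
544 = 2^5 × 17
LCM(160, 544) = 2^5 × 5 × 17 = 2720.

2720 teeth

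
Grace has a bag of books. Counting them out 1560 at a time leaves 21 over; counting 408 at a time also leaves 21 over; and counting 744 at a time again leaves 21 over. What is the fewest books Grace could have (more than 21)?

N − 21 must be a common multiple of 1560, 408, and 744.
1560 = 2^3 × 3 × 5 × 13
408 = 2^3 × 3 × 17
744 = 2^3 × 3 × 31
LCM(1560, 408, 744) = 2^3 × 3 × 5 × 13 × 17 × 31 = 822120.
Smallest N > 21 is LCM + 21 = 822120 + 21 = 822141.

822141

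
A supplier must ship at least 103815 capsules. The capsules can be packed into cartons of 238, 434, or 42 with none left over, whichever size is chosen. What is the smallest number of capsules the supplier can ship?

The number of capsules must be a common multiple of 238, 434, and 42, so a multiple of their LCM.
238 = 2 × 7 × 17
434 = 2 × 7 × 31
42 = 2 × 3 × 7
LCM(238, 434, 42) = 2 × 3 × 7 × 17 × 31 = 22134.
Smallest multiple of 22134 that is ≥ 103815: ⌈103815/22134⌉ × 22134 = 5 × 22134 = 110670.

110670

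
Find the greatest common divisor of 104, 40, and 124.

104 = 2^3 × 13
40 = 2^3 × 5
124 = 2^2 × 31
gcd(104, 40, 124) = 2^2 = 4.

4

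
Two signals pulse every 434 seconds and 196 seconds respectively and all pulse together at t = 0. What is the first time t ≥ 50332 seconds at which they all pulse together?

54684 seconds

Joint pulses occur at multiples of LCM(434, 196).
434 = 2 × 7 × 31
196 = 2^2 × 7^2
LCM(434, 196) = 2^2 × 7^2 × 31 = 6076.
Smallest multiple of 6076 that is ≥ 50332: ⌈50332/6076⌉ × 6076 = 9 × 6076 = 54684.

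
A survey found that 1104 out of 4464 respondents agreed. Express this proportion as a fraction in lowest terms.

23/93

1104 = 2^4 × 3 × 23
4464 = 2^4 × 3^2 × 31
gcd(1104, 4464) = 2^4 × 3 = 48.
Divide numerator and denominator by 48: 1104/4464 = 23/93.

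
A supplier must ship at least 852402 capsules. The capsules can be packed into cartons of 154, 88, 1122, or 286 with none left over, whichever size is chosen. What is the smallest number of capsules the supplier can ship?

1225224

The number of capsules must be a common multiple of 154, 88, 1122, and 286, so a multiple of their LCM.
154 = 2 × 7 × 11
88 = 2^3 × 11
1122 = 2 × 3 × 11 × 17
286 = 2 × 11 × 13
LCM(154, 88, 1122, 286) = 2^3 × 3 × 7 × 11 × 13 × 17 = 408408.
Smallest multiple of 408408 that is ≥ 852402: ⌈852402/408408⌉ × 408408 = 3 × 408408 = 1225224.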